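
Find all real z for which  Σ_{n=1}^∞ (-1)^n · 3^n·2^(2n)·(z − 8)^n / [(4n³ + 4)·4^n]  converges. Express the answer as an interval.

By the ratio test, |a_{n+1}/a_n| = [(4n³ + 4)/(4(n+1)³ + 4)] · 3·4/4 → 3.
Thus R = 1/(3) = 1/3.
At z = 25/3: the series is dominated by a constant times Σ 1/n³, which converges (p = 3 > 1).
Check z = 23/3: absolute convergence follows by limit comparison with Σ 1/n³.

[23/3, 25/3]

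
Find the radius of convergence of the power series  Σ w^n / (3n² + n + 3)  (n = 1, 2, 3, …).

By the ratio test, |a_{n+1}/a_n| = (3n² + n + 3)/(3(n+1)² + (n+1) + 3) → 1.
Hence R = 1.

R = 1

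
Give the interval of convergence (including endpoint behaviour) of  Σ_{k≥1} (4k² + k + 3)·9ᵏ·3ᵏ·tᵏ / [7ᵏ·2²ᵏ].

(-28/27, 28/27)

Ratio test: |a_{k+1}/a_k| = [(4(k+1)² + (k+1) + 3)/(4k² + k + 3)] · 9·3/(7·4) → 27/28 as k → ∞.
Hence the series converges for |t| < 1/(27/28) = 28/27, so the radius of convergence is 28/27.
Check t = 28/27: the terms do not tend to 0, so the series diverges.
Check t = -28/27: the k-th term does not approach 0; divergence by the term test.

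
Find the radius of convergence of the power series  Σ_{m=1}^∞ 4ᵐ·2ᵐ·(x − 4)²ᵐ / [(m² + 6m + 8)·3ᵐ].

By the ratio test, |a_{m+1}/a_m| = [(m² + 6m + 8)/((m+1)² + 6(m+1) + 8)] · 4·2/3 → 8/3.
Successive powers of (x − 4) differ by 2, so the series converges when |x − 4|² · 8/3 < 1, i.e. |x − 4| < √(3/8). So R = √6/4.

R = √6/4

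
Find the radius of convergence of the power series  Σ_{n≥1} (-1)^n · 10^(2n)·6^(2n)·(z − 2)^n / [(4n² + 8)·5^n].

R = 1/720

The ratio of consecutive coefficients is [(4n² + 8)/(4(n+1)² + 8)] · 100·36/5 → 720.
The series converges when 720 · |z − 2| < 1, giving R = 1/720.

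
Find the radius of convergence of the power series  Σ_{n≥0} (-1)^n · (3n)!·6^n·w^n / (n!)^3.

Apply the ratio test: |a_{n+1}| / |a_n| = (3n+1)·(3n+2)·(3n+3)/(n+1)³ · 6, which tends to 162 as n → ∞.
The series converges when 162 · |w| < 1, giving R = 1/162.

R = 1/162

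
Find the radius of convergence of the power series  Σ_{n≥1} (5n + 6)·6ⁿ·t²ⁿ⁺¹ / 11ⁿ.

R = √66/6

By the ratio test, |a_{n+1}/a_n| = [(5(n+1) + 6)/(5n + 6)] · 6/11 → 6/11.
Since the exponent of t increases by 2 each term, convergence requires |t|² < 11/6, hence R = √66/6.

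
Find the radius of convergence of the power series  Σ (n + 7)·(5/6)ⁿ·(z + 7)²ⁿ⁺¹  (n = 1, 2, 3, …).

Apply the ratio test: |a_{n+1}| / |a_n| = [((n+1) + 7)/(n + 7)] · 5/6, which tends to 5/6 as n → ∞.
Successive powers of (z + 7) differ by 2, so the series converges when |z + 7|² · 5/6 < 1, i.e. |z + 7| < √(6/5). So R = √30/5.

R = √30/5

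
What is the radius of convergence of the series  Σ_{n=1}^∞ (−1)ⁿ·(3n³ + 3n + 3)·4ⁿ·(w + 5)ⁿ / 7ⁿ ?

By the ratio test, |a_{n+1}/a_n| = [(3(n+1)³ + 3(n+1) + 3)/(3n³ + 3n + 3)] · 4/7 → 4/7.
Thus R = 1/(4/7) = 7/4.

R = 7/4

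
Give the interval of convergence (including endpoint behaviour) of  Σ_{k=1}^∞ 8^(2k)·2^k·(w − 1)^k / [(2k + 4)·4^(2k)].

The ratio of consecutive coefficients is [(2k + 4)/(2(k+1) + 4)] · 64·2/16 → 8.
Hence the series converges for |w − 1| < 1/(8) = 1/8, so the radius of convergence is 1/8.
At w = 9/8: comparison with the harmonic series Σ 1/k shows the series diverges.
Endpoint w = 7/8: the terms alternate in sign and decrease monotonically to 0 in absolute value (size ~ c/k), so the alternating series test gives convergence.

[7/8, 9/8)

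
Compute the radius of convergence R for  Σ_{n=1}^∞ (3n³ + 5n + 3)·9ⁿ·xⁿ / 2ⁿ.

Ratio test: |a_{n+1}/a_n| = [(3(n+1)³ + 5(n+1) + 3)/(3n³ + 5n + 3)] · 9/2 → 9/2 as n → ∞.
Convergence for |x| · 9/2 < 1, i.e. |x| < 2/9. So R = 2/9.

R = 2/9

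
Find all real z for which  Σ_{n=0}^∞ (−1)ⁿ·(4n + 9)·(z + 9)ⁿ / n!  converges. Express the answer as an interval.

(−∞, ∞)

Ratio test: |a_{n+1}/a_n| = (4(n+1) + 9)/(4n + 9) · 1/(n+1) → 0 as n → ∞.
The ratio tends to 0 regardless of z, hence R = ∞.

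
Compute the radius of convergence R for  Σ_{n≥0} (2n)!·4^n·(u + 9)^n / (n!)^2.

R = 1/16

The ratio of consecutive coefficients is (2n+1)·(2n+2)/(n+1)² · 4 → 16.
Convergence for |u + 9| · 16 < 1, i.e. |u + 9| < 1/16. So R = 1/16.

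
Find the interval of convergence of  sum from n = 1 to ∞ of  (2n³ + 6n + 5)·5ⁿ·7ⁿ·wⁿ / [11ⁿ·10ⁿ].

The ratio of consecutive coefficients is [(2(n+1)³ + 6(n+1) + 5)/(2n³ + 6n + 5)] · 5·7/(11·10) → 7/22.
Convergence for |w| · 7/22 < 1, i.e. |w| < 22/7. So R = 22/7.
Endpoint w = 22/7: the terms have absolute value of order n³, which does not tend to 0, so the series diverges by the divergence test.
At w = -22/7: the terms have absolute value of order n³, which does not tend to 0, so the series diverges by the divergence test.

(-22/7, 22/7)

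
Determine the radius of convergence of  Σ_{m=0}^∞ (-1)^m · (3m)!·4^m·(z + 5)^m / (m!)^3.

R = 1/108

Ratio test: |a_{m+1}/a_m| = (3m+1)·(3m+2)·(3m+3)/(m+1)³ · 4 → 108 as m → ∞.
Convergence for |z + 5| · 108 < 1, i.e. |z + 5| < 1/108. So R = 1/108.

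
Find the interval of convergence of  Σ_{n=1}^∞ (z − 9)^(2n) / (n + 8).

Apply the ratio test: |a_{n+1}| / |a_n| = (n + 8)/((n+1) + 8), which tends to 1 as n → ∞.
Successive powers of (z − 9) differ by 2, so the series converges when |z − 9|² · 1 < 1, i.e. |z − 9| < √(1) = 1. So R = 1.
Endpoint z = 10: comparison with the harmonic series Σ 1/n shows the series diverges.
Endpoint z = 8: the terms are asymptotic to a nonzero constant times 1/n, so the series diverges by limit comparison with Σ 1/n.

(8, 10)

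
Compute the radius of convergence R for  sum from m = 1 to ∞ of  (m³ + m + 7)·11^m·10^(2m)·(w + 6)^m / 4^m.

The ratio of consecutive coefficients is [((m+1)³ + (m+1) + 7)/(m³ + m + 7)] · 11·100/4 → 275.
Convergence for |w + 6| · 275 < 1, i.e. |w + 6| < 1/275. So R = 1/275.

R = 1/275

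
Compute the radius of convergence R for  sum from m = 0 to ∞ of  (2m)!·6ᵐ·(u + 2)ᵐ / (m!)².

R = 1/24

The ratio of consecutive coefficients is (2m+1)·(2m+2)/(m+1)² · 6 → 24.
Convergence for |u + 2| · 24 < 1, i.e. |u + 2| < 1/24. So R = 1/24.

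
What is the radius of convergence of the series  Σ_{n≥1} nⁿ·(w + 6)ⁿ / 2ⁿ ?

R = 0

By the Cauchy root test, |a_n|^(1/n) = n/2 → ∞.
Since the n-th root of |a_n| is unbounded, the series converges only at w = -6; R = 0.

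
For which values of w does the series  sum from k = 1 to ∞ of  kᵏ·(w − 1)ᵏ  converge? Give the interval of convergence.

Applying the root test, |a_k|^(1/k) = k → ∞.
The root grows without bound, so R = 0 (convergence only at w = 1).

{1}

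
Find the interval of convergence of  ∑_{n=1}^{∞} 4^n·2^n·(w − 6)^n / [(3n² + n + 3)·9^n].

[39/8, 57/8]

The ratio of consecutive coefficients is [(3n² + n + 3)/(3(n+1)² + (n+1) + 3)] · 4·2/9 → 8/9.
Thus R = 1/(8/9) = 9/8.
When w = 57/8, absolute convergence follows by limit comparison with Σ 1/n².
At w = 39/8: the series is dominated by a constant times Σ 1/n², which converges (p = 2 > 1).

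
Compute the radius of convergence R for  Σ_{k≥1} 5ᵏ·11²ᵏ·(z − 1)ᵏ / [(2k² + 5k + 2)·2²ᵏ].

The ratio of consecutive coefficients is [(2k² + 5k + 2)/(2(k+1)² + 5(k+1) + 2)] · 5·121/4 → 605/4.
The series converges when 605/4 · |z − 1| < 1, giving R = 4/605.

R = 4/605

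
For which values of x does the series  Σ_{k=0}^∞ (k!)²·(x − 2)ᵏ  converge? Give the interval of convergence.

{2}

Ratio test: |a_{k+1}/a_k| = (k+1)² → ∞ as k → ∞.
The terms grow without bound for any (x − 2) ≠ 0, so R = 0 (convergence only at x = 2).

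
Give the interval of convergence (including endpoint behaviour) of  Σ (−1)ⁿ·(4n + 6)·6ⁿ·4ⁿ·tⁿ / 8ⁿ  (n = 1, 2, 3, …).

By the ratio test, |a_{n+1}/a_n| = [(4(n+1) + 6)/(4n + 6)] · 6·4/8 → 3.
Thus R = 1/(3) = 1/3.
Check t = 1/3: the terms do not tend to 0, so the series diverges.
At t = -1/3: the terms have absolute value of order n, which does not tend to 0, so the series diverges by the divergence test.

(-1/3, 1/3)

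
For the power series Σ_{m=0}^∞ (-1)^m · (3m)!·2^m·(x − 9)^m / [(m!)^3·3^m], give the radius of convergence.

By the ratio test, |a_{m+1}/a_m| = (3m+1)·(3m+2)·(3m+3)/(m+1)³ · 2/3 → 18.
Convergence for |x − 9| · 18 < 1, i.e. |x − 9| < 1/18. So R = 1/18.

R = 1/18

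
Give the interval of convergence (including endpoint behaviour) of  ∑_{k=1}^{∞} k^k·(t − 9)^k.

Root test: |a_k|^(1/k) = k → ∞.
Since the k-th root of |a_k| is unbounded, the series converges only at t = 9; R = 0.

{9}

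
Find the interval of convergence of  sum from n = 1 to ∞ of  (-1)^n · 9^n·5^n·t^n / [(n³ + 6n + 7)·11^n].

The ratio of consecutive coefficients is [(n³ + 6n + 7)/((n+1)³ + 6(n+1) + 7)] · 9·5/11 → 45/11.
Hence the series converges for |t| < 1/(45/11) = 11/45, so the radius of convergence is 11/45.
When t = 11/45, the series is dominated by a constant times Σ 1/n³, which converges (p = 3 > 1).
Endpoint t = -11/45: the series is dominated by a constant times Σ 1/n³, which converges (p = 3 > 1).

[-11/45, 11/45]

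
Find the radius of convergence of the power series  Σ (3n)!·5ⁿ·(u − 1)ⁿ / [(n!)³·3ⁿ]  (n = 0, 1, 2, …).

R = 1/45

Ratio test: |a_{n+1}/a_n| = (3n+1)·(3n+2)·(3n+3)/(n+1)³ · 5/3 → 45 as n → ∞.
Hence the series converges for |u − 1| < 1/(45) = 1/45, so the radius of convergence is 1/45.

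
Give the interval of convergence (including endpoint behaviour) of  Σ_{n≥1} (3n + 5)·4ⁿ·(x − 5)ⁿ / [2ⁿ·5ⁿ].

Apply the ratio test: |a_{n+1}| / |a_n| = [(3(n+1) + 5)/(3n + 5)] · 4/(2·5), which tends to 2/5 as n → ∞.
The series converges when 2/5 · |x − 5| < 1, giving R = 5/2.
At x = 15/2: the terms do not tend to 0, so the series diverges.
Endpoint x = 5/2: the terms do not tend to 0, so the series diverges.

(5/2, 15/2)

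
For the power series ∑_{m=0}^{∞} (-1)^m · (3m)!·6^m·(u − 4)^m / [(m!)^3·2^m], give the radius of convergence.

R = 1/81

Ratio test: |a_{m+1}/a_m| = (3m+1)·(3m+2)·(3m+3)/(m+1)³ · 6/2 → 81 as m → ∞.
Thus R = 1/(81) = 1/81.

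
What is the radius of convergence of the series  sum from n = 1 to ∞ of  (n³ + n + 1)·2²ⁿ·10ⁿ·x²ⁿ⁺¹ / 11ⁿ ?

R = √110/20

The ratio of consecutive coefficients is [((n+1)³ + (n+1) + 1)/(n³ + n + 1)] · 4·10/11 → 40/11.
Since the exponent of x increases by 2 each term, convergence requires |x|² < 11/40, hence R = √110/20.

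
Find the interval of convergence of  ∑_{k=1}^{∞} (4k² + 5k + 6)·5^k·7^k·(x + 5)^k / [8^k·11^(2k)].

(-1143/35, 793/35)

The ratio of consecutive coefficients is [(4(k+1)² + 5(k+1) + 6)/(4k² + 5k + 6)] · 5·7/(8·121) → 35/968.
Hence the series converges for |x + 5| < 1/(35/968) = 968/35, so the radius of convergence is 968/35.
Endpoint x = 793/35: the terms do not tend to 0, so the series diverges.
Check x = -1143/35: the k-th term does not approach 0; divergence by the term test.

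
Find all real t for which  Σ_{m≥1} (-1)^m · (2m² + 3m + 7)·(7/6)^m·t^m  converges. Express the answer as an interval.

(-6/7, 6/7)

Apply the ratio test: |a_{m+1}| / |a_m| = [(2(m+1)² + 3(m+1) + 7)/(2m² + 3m + 7)] · 7/6, which tends to 7/6 as m → ∞.
Convergence for |t| · 7/6 < 1, i.e. |t| < 6/7. So R = 6/7.
Endpoint t = 6/7: the m-th term does not approach 0; divergence by the term test.
When t = -6/7, the terms do not tend to 0, so the series diverges.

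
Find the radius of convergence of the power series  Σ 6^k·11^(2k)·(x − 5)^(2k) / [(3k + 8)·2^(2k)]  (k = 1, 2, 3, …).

The ratio of consecutive coefficients is [(3k + 8)/(3(k+1) + 8)] · 6·121/4 → 363/2.
Successive powers of (x − 5) differ by 2, so the series converges when |x − 5|² · 363/2 < 1, i.e. |x − 5| < √(2/363). So R = √6/33.

R = √6/33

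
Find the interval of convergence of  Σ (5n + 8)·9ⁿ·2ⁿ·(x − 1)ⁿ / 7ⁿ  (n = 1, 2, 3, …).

By the ratio test, |a_{n+1}/a_n| = [(5(n+1) + 8)/(5n + 8)] · 9·2/7 → 18/7.
Hence the series converges for |x − 1| < 1/(18/7) = 7/18, so the radius of convergence is 7/18.
When x = 25/18, the terms do not tend to 0, so the series diverges.
Check x = 11/18: the n-th term does not approach 0; divergence by the term test.

(11/18, 25/18)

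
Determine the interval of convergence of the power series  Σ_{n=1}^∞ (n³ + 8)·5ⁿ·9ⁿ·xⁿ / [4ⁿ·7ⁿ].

(-28/45, 28/45)

Apply the ratio test: |a_{n+1}| / |a_n| = [((n+1)³ + 8)/(n³ + 8)] · 5·9/(4·7), which tends to 45/28 as n → ∞.
Convergence for |x| · 45/28 < 1, i.e. |x| < 28/45. So R = 28/45.
Check x = 28/45: the terms have absolute value of order n³, which does not tend to 0, so the series diverges by the divergence test.
Check x = -28/45: the terms have absolute value of order n³, which does not tend to 0, so the series diverges by the divergence test.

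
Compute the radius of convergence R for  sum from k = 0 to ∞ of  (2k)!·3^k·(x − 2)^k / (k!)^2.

Apply the ratio test: |a_{k+1}| / |a_k| = (2k+1)·(2k+2)/(k+1)² · 3, which tends to 12 as k → ∞.
Thus R = 1/(12) = 1/12.

R = 1/12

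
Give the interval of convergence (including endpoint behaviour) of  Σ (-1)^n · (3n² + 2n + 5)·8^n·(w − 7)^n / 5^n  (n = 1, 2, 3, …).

(51/8, 61/8)

The ratio of consecutive coefficients is [(3(n+1)² + 2(n+1) + 5)/(3n² + 2n + 5)] · 8/5 → 8/5.
The series converges when 8/5 · |w − 7| < 1, giving R = 5/8.
When w = 61/8, the terms do not tend to 0, so the series diverges.
When w = 51/8, the terms have absolute value of order n², which does not tend to 0, so the series diverges by the divergence test.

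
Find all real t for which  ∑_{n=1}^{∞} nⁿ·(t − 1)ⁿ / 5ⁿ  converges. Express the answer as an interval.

By the Cauchy root test, |a_n|^(1/n) = n/5 → ∞.
Since the n-th root of |a_n| is unbounded, the series converges only at t = 1; R = 0.

{1}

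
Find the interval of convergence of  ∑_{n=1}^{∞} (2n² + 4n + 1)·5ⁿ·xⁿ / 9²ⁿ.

(-81/5, 81/5)

Apply the ratio test: |a_{n+1}| / |a_n| = [(2(n+1)² + 4(n+1) + 1)/(2n² + 4n + 1)] · 5/81, which tends to 5/81 as n → ∞.
The series converges when 5/81 · |x| < 1, giving R = 81/5.
At x = 81/5: the terms do not tend to 0, so the series diverges.
Check x = -81/5: the n-th term does not approach 0; divergence by the term test.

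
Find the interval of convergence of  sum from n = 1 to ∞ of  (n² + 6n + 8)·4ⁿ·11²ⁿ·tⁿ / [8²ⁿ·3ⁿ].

(-48/121, 48/121)

The ratio of consecutive coefficients is [((n+1)² + 6(n+1) + 8)/(n² + 6n + 8)] · 4·121/(64·3) → 121/48.
Thus R = 1/(121/48) = 48/121.
When t = 48/121, the terms have absolute value of order n², which does not tend to 0, so the series diverges by the divergence test.
Endpoint t = -48/121: the n-th term does not approach 0; divergence by the term test.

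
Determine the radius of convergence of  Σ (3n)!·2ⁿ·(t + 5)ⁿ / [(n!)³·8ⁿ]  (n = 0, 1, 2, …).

R = 4/27

The ratio of consecutive coefficients is (3n+1)·(3n+2)·(3n+3)/(n+1)³ · 2/8 → 27/4.
The series converges when 27/4 · |t + 5| < 1, giving R = 4/27.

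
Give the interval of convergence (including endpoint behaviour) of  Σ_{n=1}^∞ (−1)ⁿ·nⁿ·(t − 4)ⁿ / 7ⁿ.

By the Cauchy root test, |a_n|^(1/n) = n/7 → ∞.
The root grows without bound, so R = 0 (convergence only at t = 4).

{4}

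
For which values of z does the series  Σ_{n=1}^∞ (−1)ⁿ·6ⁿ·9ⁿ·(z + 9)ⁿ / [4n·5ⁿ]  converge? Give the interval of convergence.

The ratio of consecutive coefficients is [4n/4(n+1)] · 6·9/5 → 54/5.
Convergence for |z + 9| · 54/5 < 1, i.e. |z + 9| < 5/54. So R = 5/54.
Check z = -481/54: convergence follows from the alternating series test (terms decrease monotonically to 0).
Check z = -491/54: comparison with the harmonic series Σ 1/n shows the series diverges.

(-491/54, -481/54]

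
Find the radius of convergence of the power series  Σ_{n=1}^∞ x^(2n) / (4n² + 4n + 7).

R = 1

Apply the ratio test: |a_{n+1}| / |a_n| = (4n² + 4n + 7)/(4(n+1)² + 4(n+1) + 7), which tends to 1 as n → ∞.
Successive powers of x differ by 2, so the series converges when |x|² · 1 < 1, i.e. |x| < √(1) = 1. So R = 1.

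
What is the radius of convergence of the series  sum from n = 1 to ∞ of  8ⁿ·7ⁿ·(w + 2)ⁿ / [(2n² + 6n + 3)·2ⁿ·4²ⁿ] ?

R = 4/7

Ratio test: |a_{n+1}/a_n| = [(2n² + 6n + 3)/(2(n+1)² + 6(n+1) + 3)] · 8·7/(2·16) → 7/4 as n → ∞.
Hence the series converges for |w + 2| < 1/(7/4) = 4/7, so the radius of convergence is 4/7.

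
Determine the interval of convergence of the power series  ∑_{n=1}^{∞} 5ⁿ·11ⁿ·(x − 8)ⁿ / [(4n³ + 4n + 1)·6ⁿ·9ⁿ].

[386/55, 494/55]

The ratio of consecutive coefficients is [(4n³ + 4n + 1)/(4(n+1)³ + 4(n+1) + 1)] · 5·11/(6·9) → 55/54.
Thus R = 1/(55/54) = 54/55.
Endpoint x = 494/55: the series is dominated by a constant times Σ 1/n³, which converges (p = 3 > 1).
When x = 386/55, absolute convergence follows by limit comparison with Σ 1/n³.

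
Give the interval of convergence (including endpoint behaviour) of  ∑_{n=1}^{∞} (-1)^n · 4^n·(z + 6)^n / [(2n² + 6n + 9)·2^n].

By the ratio test, |a_{n+1}/a_n| = [(2n² + 6n + 9)/(2(n+1)² + 6(n+1) + 9)] · 4/2 → 2.
Convergence for |z + 6| · 2 < 1, i.e. |z + 6| < 1/2. So R = 1/2.
Endpoint z = -11/2: the series is dominated by a constant times Σ 1/n², which converges (p = 2 > 1).
At z = -13/2: the series is dominated by a constant times Σ 1/n², which converges (p = 2 > 1).

[-13/2, -11/2]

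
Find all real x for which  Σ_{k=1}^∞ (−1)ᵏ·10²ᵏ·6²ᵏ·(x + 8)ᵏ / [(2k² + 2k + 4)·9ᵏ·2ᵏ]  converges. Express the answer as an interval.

The ratio of consecutive coefficients is [(2k² + 2k + 4)/(2(k+1)² + 2(k+1) + 4)] · 100·36/(9·2) → 200.
Convergence for |x + 8| · 200 < 1, i.e. |x + 8| < 1/200. So R = 1/200.
Endpoint x = -1599/200: the series is dominated by a constant times Σ 1/k², which converges (p = 2 > 1).
When x = -1601/200, absolute convergence follows by limit comparison with Σ 1/k².

[-1601/200, -1599/200]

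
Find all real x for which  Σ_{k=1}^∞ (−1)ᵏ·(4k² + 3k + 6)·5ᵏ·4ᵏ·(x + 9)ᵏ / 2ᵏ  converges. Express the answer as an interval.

(-91/10, -89/10)

Apply the ratio test: |a_{k+1}| / |a_k| = [(4(k+1)² + 3(k+1) + 6)/(4k² + 3k + 6)] · 5·4/2, which tends to 10 as k → ∞.
Convergence for |x + 9| · 10 < 1, i.e. |x + 9| < 1/10. So R = 1/10.
Endpoint x = -89/10: the terms do not tend to 0, so the series diverges.
Endpoint x = -91/10: the terms have absolute value of order k², which does not tend to 0, so the series diverges by the divergence test.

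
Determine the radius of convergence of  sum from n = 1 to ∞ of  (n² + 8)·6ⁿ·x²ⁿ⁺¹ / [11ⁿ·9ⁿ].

R = √66/2

Apply the ratio test: |a_{n+1}| / |a_n| = [((n+1)² + 8)/(n² + 8)] · 6/(11·9), which tends to 2/33 as n → ∞.
Since the exponent of x increases by 2 each term, convergence requires |x|² < 33/2, hence R = √66/2.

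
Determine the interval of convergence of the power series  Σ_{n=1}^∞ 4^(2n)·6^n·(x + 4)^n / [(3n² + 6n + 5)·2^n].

The ratio of consecutive coefficients is [(3n² + 6n + 5)/(3(n+1)² + 6(n+1) + 5)] · 16·6/2 → 48.
The series converges when 48 · |x + 4| < 1, giving R = 1/48.
Check x = -191/48: the series is dominated by a constant times Σ 1/n², which converges (p = 2 > 1).
Check x = -193/48: the terms are on the order of 1/n², so the series converges absolutely by comparison with the p-series (p = 2 > 1).

[-193/48, -191/48]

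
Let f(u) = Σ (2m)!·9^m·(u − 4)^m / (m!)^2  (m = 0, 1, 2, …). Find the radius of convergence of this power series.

Apply the ratio test: |a_{m+1}| / |a_m| = (2m+1)·(2m+2)/(m+1)² · 9, which tends to 36 as m → ∞.
Thus R = 1/(36) = 1/36.

R = 1/36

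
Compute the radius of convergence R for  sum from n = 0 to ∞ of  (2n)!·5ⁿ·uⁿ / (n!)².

Apply the ratio test: |a_{n+1}| / |a_n| = (2n+1)·(2n+2)/(n+1)² · 5, which tends to 20 as n → ∞.
Thus R = 1/(20) = 1/20.

R = 1/20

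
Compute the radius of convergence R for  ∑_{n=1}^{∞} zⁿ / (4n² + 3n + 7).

R = 1

Apply the ratio test: |a_{n+1}| / |a_n| = (4n² + 3n + 7)/(4(n+1)² + 3(n+1) + 7), which tends to 1 as n → ∞.
Hence R = 1.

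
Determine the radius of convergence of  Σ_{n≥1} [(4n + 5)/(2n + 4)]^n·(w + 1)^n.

R = 1/2

By the Cauchy root test, |a_n|^(1/n) = (4n + 5)/(2n + 4) → 2.
The series converges when 2 · |w + 1| < 1, giving R = 1/2.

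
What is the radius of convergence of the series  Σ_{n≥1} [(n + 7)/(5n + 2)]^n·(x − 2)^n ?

By the Cauchy root test, |a_n|^(1/n) = (n + 7)/(5n + 2) → 1/5.
The series converges when 1/5 · |x − 2| < 1, giving R = 5.

R = 5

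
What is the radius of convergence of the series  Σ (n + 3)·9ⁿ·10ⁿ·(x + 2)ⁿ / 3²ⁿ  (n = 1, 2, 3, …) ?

The ratio of consecutive coefficients is [((n+1) + 3)/(n + 3)] · 9·10/9 → 10.
The series converges when 10 · |x + 2| < 1, giving R = 1/10.

R = 1/10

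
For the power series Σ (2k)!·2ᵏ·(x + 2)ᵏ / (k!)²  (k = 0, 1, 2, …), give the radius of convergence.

R = 1/8

Ratio test: |a_{k+1}/a_k| = (2k+1)·(2k+2)/(k+1)² · 2 → 8 as k → ∞.
The series converges when 8 · |x + 2| < 1, giving R = 1/8.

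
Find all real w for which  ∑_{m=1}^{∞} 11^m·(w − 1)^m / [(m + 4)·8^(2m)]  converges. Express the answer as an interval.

The ratio of consecutive coefficients is [(m + 4)/((m+1) + 4)] · 11/64 → 11/64.
Hence the series converges for |w − 1| < 1/(11/64) = 64/11, so the radius of convergence is 64/11.
At w = 75/11: the terms are asymptotic to a nonzero constant times 1/m, so the series diverges by limit comparison with Σ 1/m.
When w = -53/11, the terms alternate in sign and decrease monotonically to 0 in absolute value (size ~ c/m), so the alternating series test gives convergence.

[-53/11, 75/11)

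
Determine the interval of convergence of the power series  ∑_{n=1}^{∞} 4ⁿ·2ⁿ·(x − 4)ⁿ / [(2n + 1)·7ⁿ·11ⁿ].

[-45/8, 109/8)

Ratio test: |a_{n+1}/a_n| = [(2n + 1)/(2(n+1) + 1)] · 4·2/(7·11) → 8/77 as n → ∞.
Convergence for |x − 4| · 8/77 < 1, i.e. |x − 4| < 77/8. So R = 77/8.
When x = 109/8, the terms behave like c/n; limit comparison with the harmonic series gives divergence.
When x = -45/8, an alternating series whose terms decrease to 0 in absolute value, so it converges by the Leibniz criterion.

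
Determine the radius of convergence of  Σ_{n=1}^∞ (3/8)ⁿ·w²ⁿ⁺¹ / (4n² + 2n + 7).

R = 2√6/3

By the ratio test, |a_{n+1}/a_n| = [(4n² + 2n + 7)/(4(n+1)² + 2(n+1) + 7)] · 3/8 → 3/8.
Successive powers of w differ by 2, so the series converges when |w|² · 3/8 < 1, i.e. |w| < √(8/3). So R = 2√6/3.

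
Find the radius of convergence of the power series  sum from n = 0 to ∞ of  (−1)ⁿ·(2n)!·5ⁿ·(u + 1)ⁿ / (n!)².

Apply the ratio test: |a_{n+1}| / |a_n| = (2n+1)·(2n+2)/(n+1)² · 5, which tends to 20 as n → ∞.
The series converges when 20 · |u + 1| < 1, giving R = 1/20.

R = 1/20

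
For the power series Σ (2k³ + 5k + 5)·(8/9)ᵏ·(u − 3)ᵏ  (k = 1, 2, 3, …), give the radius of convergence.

The ratio of consecutive coefficients is [(2(k+1)³ + 5(k+1) + 5)/(2k³ + 5k + 5)] · 8/9 → 8/9.
Convergence for |u − 3| · 8/9 < 1, i.e. |u − 3| < 9/8. So R = 9/8.

R = 9/8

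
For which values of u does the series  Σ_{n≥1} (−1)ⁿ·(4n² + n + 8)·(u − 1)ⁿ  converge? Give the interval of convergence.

The ratio of consecutive coefficients is (4(n+1)² + (n+1) + 8)/(4n² + n + 8) → 1.
Hence R = 1.
At u = 2: the terms have absolute value of order n², which does not tend to 0, so the series diverges by the divergence test.
Endpoint u = 0: the n-th term does not approach 0; divergence by the term test.

(0, 2)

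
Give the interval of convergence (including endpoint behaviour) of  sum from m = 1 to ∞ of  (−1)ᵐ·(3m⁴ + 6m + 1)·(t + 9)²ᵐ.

(-10, -8)

Ratio test: |a_{m+1}/a_m| = (3(m+1)⁴ + 6(m+1) + 1)/(3m⁴ + 6m + 1) → 1 as m → ∞.
Successive powers of (t + 9) differ by 2, so the series converges when |t + 9|² · 1 < 1, i.e. |t + 9| < √(1) = 1. So R = 1.
When t = -8, the terms have absolute value of order m⁴, which does not tend to 0, so the series diverges by the divergence test.
At t = -10: the terms have absolute value of order m⁴, which does not tend to 0, so the series diverges by the divergence test.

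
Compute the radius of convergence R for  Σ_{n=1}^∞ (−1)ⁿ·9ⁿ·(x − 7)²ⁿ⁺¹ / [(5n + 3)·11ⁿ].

Apply the ratio test: |a_{n+1}| / |a_n| = [(5n + 3)/(5(n+1) + 3)] · 9/11, which tends to 9/11 as n → ∞.
Successive powers of (x − 7) differ by 2, so the series converges when |x − 7|² · 9/11 < 1, i.e. |x − 7| < √(11/9). So R = √11/3.

R = √11/3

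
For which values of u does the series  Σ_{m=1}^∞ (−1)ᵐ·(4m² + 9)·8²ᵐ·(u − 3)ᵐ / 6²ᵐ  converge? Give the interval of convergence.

The ratio of consecutive coefficients is [(4(m+1)² + 9)/(4m² + 9)] · 64/36 → 16/9.
Thus R = 1/(16/9) = 9/16.
Endpoint u = 57/16: the terms do not tend to 0, so the series diverges.
At u = 39/16: the terms have absolute value of order m², which does not tend to 0, so the series diverges by the divergence test.

(39/16, 57/16)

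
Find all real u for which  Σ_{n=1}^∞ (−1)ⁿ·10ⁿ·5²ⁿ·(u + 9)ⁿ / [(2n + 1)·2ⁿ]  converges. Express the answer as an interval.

(-1126/125, -1124/125]

The ratio of consecutive coefficients is [(2n + 1)/(2(n+1) + 1)] · 10·25/2 → 125.
Hence the series converges for |u + 9| < 1/(125) = 1/125, so the radius of convergence is 1/125.
Check u = -1124/125: the terms alternate in sign and decrease monotonically to 0 in absolute value (size ~ c/n), so the alternating series test gives convergence.
Check u = -1126/125: the terms are asymptotic to a nonzero constant times 1/n, so the series diverges by limit comparison with Σ 1/n.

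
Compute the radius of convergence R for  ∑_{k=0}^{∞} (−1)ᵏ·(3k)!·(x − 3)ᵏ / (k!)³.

R = 1/27

By the ratio test, |a_{k+1}/a_k| = (3k+1)·(3k+2)·(3k+3)/(k+1)³ → 27.
The series converges when 27 · |x − 3| < 1, giving R = 1/27.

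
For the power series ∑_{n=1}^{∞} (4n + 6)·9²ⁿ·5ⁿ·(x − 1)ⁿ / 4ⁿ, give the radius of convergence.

Ratio test: |a_{n+1}/a_n| = [(4(n+1) + 6)/(4n + 6)] · 81·5/4 → 405/4 as n → ∞.
Hence the series converges for |x − 1| < 1/(405/4) = 4/405, so the radius of convergence is 4/405.

R = 4/405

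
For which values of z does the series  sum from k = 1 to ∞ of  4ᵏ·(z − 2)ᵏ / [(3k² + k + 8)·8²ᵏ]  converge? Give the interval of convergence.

[-14, 18]

The ratio of consecutive coefficients is [(3k² + k + 8)/(3(k+1)² + (k+1) + 8)] · 4/64 → 1/16.
Convergence for |z − 2| · 1/16 < 1, i.e. |z − 2| < 16. So R = 16.
Endpoint z = 18: the terms are on the order of 1/k², so the series converges absolutely by comparison with the p-series (p = 2 > 1).
At z = -14: absolute convergence follows by limit comparison with Σ 1/k².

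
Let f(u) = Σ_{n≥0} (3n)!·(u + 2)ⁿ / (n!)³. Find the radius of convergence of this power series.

By the ratio test, |a_{n+1}/a_n| = (3n+1)·(3n+2)·(3n+3)/(n+1)³ → 27.
Hence the series converges for |u + 2| < 1/(27) = 1/27, so the radius of convergence is 1/27.

R = 1/27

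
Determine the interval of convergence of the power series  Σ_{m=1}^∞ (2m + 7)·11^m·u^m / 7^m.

(-7/11, 7/11)

The ratio of consecutive coefficients is [(2(m+1) + 7)/(2m + 7)] · 11/7 → 11/7.
Convergence for |u| · 11/7 < 1, i.e. |u| < 7/11. So R = 7/11.
When u = 7/11, the terms do not tend to 0, so the series diverges.
Check u = -7/11: the m-th term does not approach 0; divergence by the term test.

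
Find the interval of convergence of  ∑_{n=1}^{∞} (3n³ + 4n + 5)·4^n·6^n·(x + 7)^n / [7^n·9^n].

(-77/8, -35/8)

Apply the ratio test: |a_{n+1}| / |a_n| = [(3(n+1)³ + 4(n+1) + 5)/(3n³ + 4n + 5)] · 4·6/(7·9), which tends to 8/21 as n → ∞.
Thus R = 1/(8/21) = 21/8.
Check x = -35/8: the n-th term does not approach 0; divergence by the term test.
Check x = -77/8: the n-th term does not approach 0; divergence by the term test.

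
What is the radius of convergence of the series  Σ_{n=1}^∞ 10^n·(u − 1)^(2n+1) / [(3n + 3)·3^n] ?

Ratio test: |a_{n+1}/a_n| = [(3n + 3)/(3(n+1) + 3)] · 10/3 → 10/3 as n → ∞.
Successive powers of (u − 1) differ by 2, so the series converges when |u − 1|² · 10/3 < 1, i.e. |u − 1| < √(3/10). So R = √30/10.

R = √30/10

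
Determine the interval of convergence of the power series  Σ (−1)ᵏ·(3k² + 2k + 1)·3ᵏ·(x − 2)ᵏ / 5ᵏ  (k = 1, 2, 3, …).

Apply the ratio test: |a_{k+1}| / |a_k| = [(3(k+1)² + 2(k+1) + 1)/(3k² + 2k + 1)] · 3/5, which tends to 3/5 as k → ∞.
Convergence for |x − 2| · 3/5 < 1, i.e. |x − 2| < 5/3. So R = 5/3.
At x = 11/3: the terms have absolute value of order k², which does not tend to 0, so the series diverges by the divergence test.
At x = 1/3: the terms do not tend to 0, so the series diverges.

(1/3, 11/3)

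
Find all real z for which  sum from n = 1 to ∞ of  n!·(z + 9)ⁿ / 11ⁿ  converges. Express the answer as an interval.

By the ratio test, |a_{n+1}/a_n| = (n+1) · 1/11 → ∞.
Since the ratio → ∞, the series diverges for every z ≠ -9, and R = 0.

{-9}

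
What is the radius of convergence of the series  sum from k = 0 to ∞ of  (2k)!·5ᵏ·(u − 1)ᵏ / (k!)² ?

The ratio of consecutive coefficients is (2k+1)·(2k+2)/(k+1)² · 5 → 20.
Thus R = 1/(20) = 1/20.

R = 1/20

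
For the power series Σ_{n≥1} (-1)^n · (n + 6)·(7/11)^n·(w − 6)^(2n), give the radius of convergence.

R = √77/7

By the ratio test, |a_{n+1}/a_n| = [((n+1) + 6)/(n + 6)] · 7/11 → 7/11.
Since the exponent of (w − 6) increases by 2 each term, convergence requires |w − 6|² < 11/7, hence R = √77/7.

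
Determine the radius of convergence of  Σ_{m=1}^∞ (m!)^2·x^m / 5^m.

R = 0

By the ratio test, |a_{m+1}/a_m| = (m+1)² · 1/5 → ∞.
Since the ratio → ∞, the series diverges for every x ≠ 0, and R = 0.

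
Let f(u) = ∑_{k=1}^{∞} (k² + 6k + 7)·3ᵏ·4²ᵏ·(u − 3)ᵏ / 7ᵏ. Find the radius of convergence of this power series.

The ratio of consecutive coefficients is [((k+1)² + 6(k+1) + 7)/(k² + 6k + 7)] · 3·16/7 → 48/7.
Hence the series converges for |u − 3| < 1/(48/7) = 7/48, so the radius of convergence is 7/48.

R = 7/48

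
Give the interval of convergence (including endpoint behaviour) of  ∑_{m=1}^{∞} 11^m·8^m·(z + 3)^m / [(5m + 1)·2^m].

[-133/44, -131/44)

The ratio of consecutive coefficients is [(5m + 1)/(5(m+1) + 1)] · 11·8/2 → 44.
Convergence for |z + 3| · 44 < 1, i.e. |z + 3| < 1/44. So R = 1/44.
Check z = -131/44: the terms behave like c/m; limit comparison with the harmonic series gives divergence.
Endpoint z = -133/44: the terms alternate in sign and decrease monotonically to 0 in absolute value (size ~ c/m), so the alternating series test gives convergence.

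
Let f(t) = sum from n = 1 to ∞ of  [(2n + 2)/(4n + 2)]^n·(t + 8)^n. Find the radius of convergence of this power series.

Root test: |a_n|^(1/n) = (2n + 2)/(4n + 2) → 1/2.
Hence the series converges for |t + 8| < 1/(1/2) = 2, so the radius of convergence is 2.

R = 2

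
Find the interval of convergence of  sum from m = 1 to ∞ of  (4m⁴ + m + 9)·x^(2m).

(-1, 1)

Apply the ratio test: |a_{m+1}| / |a_m| = (4(m+1)⁴ + (m+1) + 9)/(4m⁴ + m + 9), which tends to 1 as m → ∞.
Since the exponent of x increases by 2 each term, convergence requires |x|² < 1, hence R = 1.
When x = 1, the terms have absolute value of order m⁴, which does not tend to 0, so the series diverges by the divergence test.
At x = -1: the m-th term does not approach 0; divergence by the term test.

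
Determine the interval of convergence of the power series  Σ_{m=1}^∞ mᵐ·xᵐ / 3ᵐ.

Applying the root test, |a_m|^(1/m) = m/3 → ∞.
Since the m-th root of |a_m| is unbounded, the series converges only at x = 0; R = 0.

{0}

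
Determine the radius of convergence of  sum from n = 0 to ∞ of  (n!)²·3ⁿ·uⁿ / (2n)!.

Apply the ratio test: |a_{n+1}| / |a_n| = (n+1)²/[(2n+1)·(2n+2)] · 3, which tends to 3/4 as n → ∞.
Convergence for |u| · 3/4 < 1, i.e. |u| < 4/3. So R = 4/3.

R = 4/3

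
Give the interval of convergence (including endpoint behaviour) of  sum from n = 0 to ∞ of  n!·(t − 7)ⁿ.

Apply the ratio test: |a_{n+1}| / |a_n| = (n+1), which tends to ∞ as n → ∞.
The ratio grows without bound, so the series diverges whenever (t − 7) ≠ 0; it converges only at t = 7. R = 0.

{7}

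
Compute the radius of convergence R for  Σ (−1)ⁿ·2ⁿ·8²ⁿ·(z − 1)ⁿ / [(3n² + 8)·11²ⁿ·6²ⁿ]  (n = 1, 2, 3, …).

The ratio of consecutive coefficients is [(3n² + 8)/(3(n+1)² + 8)] · 2·64/(121·36) → 32/1089.
The series converges when 32/1089 · |z − 1| < 1, giving R = 1089/32.

R = 1089/32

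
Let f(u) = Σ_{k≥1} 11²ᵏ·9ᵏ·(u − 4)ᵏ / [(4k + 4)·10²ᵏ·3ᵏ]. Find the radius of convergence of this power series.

By the ratio test, |a_{k+1}/a_k| = [(4k + 4)/(4(k+1) + 4)] · 121·9/(100·3) → 363/100.
Hence the series converges for |u − 4| < 1/(363/100) = 100/363, so the radius of convergence is 100/363.

R = 100/363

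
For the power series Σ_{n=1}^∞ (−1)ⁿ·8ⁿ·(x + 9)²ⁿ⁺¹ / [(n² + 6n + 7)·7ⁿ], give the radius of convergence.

The ratio of consecutive coefficients is [(n² + 6n + 7)/((n+1)² + 6(n+1) + 7)] · 8/7 → 8/7.
Successive powers of (x + 9) differ by 2, so the series converges when |x + 9|² · 8/7 < 1, i.e. |x + 9| < √(7/8). So R = √14/4.

R = √14/4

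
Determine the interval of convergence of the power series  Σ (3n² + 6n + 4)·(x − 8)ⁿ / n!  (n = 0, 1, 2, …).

(−∞, ∞)

Apply the ratio test: |a_{n+1}| / |a_n| = (3(n+1)² + 6(n+1) + 4)/(3n² + 6n + 4) · 1/(n+1), which tends to 0 as n → ∞.
The limit is 0, so the series converges for all x; R = ∞.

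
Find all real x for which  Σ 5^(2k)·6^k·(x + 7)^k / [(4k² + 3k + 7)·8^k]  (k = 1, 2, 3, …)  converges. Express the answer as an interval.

[-529/75, -521/75]

The ratio of consecutive coefficients is [(4k² + 3k + 7)/(4(k+1)² + 3(k+1) + 7)] · 25·6/8 → 75/4.
Hence the series converges for |x + 7| < 1/(75/4) = 4/75, so the radius of convergence is 4/75.
At x = -521/75: the terms are on the order of 1/k², so the series converges absolutely by comparison with the p-series (p = 2 > 1).
Check x = -529/75: the terms are on the order of 1/k², so the series converges absolutely by comparison with the p-series (p = 2 > 1).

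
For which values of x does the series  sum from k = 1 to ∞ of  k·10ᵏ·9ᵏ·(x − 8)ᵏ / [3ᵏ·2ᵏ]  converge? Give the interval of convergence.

(119/15, 121/15)

The ratio of consecutive coefficients is [(k+1)/k] · 10·9/(3·2) → 15.
The series converges when 15 · |x − 8| < 1, giving R = 1/15.
Endpoint x = 121/15: the terms do not tend to 0, so the series diverges.
At x = 119/15: the terms have absolute value of order k, which does not tend to 0, so the series diverges by the divergence test.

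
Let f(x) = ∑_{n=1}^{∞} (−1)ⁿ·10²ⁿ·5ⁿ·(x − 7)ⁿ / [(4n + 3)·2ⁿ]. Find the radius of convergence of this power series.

R = 1/250

Apply the ratio test: |a_{n+1}| / |a_n| = [(4n + 3)/(4(n+1) + 3)] · 100·5/2, which tends to 250 as n → ∞.
Convergence for |x − 7| · 250 < 1, i.e. |x − 7| < 1/250. So R = 1/250.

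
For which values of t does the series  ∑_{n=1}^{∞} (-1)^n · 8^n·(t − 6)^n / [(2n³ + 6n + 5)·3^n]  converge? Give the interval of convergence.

[45/8, 51/8]

Apply the ratio test: |a_{n+1}| / |a_n| = [(2n³ + 6n + 5)/(2(n+1)³ + 6(n+1) + 5)] · 8/3, which tends to 8/3 as n → ∞.
Thus R = 1/(8/3) = 3/8.
Check t = 51/8: absolute convergence follows by limit comparison with Σ 1/n³.
When t = 45/8, absolute convergence follows by limit comparison with Σ 1/n³.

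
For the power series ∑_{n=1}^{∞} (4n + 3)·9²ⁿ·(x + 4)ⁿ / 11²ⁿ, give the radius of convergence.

By the ratio test, |a_{n+1}/a_n| = [(4(n+1) + 3)/(4n + 3)] · 81/121 → 81/121.
Convergence for |x + 4| · 81/121 < 1, i.e. |x + 4| < 121/81. So R = 121/81.

R = 121/81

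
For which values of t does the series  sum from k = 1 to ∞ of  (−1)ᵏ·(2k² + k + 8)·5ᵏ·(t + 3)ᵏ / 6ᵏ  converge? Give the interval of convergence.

(-21/5, -9/5)

The ratio of consecutive coefficients is [(2(k+1)² + (k+1) + 8)/(2k² + k + 8)] · 5/6 → 5/6.
Convergence for |t + 3| · 5/6 < 1, i.e. |t + 3| < 6/5. So R = 6/5.
When t = -9/5, the terms have absolute value of order k², which does not tend to 0, so the series diverges by the divergence test.
Check t = -21/5: the k-th term does not approach 0; divergence by the term test.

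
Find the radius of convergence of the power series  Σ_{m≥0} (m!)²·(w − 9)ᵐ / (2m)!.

Apply the ratio test: |a_{m+1}| / |a_m| = (m+1)²/[(2m+1)·(2m+2)], which tends to 1/4 as m → ∞.
The series converges when 1/4 · |w − 9| < 1, giving R = 4.

R = 4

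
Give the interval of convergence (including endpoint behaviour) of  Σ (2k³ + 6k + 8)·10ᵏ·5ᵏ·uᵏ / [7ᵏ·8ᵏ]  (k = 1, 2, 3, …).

(-28/25, 28/25)

By the ratio test, |a_{k+1}/a_k| = [(2(k+1)³ + 6(k+1) + 8)/(2k³ + 6k + 8)] · 10·5/(7·8) → 25/28.
The series converges when 25/28 · |u| < 1, giving R = 28/25.
Check u = 28/25: the k-th term does not approach 0; divergence by the term test.
Check u = -28/25: the terms do not tend to 0, so the series diverges.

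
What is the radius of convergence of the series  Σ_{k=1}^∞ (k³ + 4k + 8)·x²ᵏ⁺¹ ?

R = 1

Apply the ratio test: |a_{k+1}| / |a_k| = ((k+1)³ + 4(k+1) + 8)/(k³ + 4k + 8), which tends to 1 as k → ∞.
Writing y = x², the series in y has radius 1, so |x| < √(1) = 1 and R = 1.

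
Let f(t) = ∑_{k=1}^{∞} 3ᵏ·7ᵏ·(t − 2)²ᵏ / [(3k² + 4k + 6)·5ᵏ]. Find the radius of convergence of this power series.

The ratio of consecutive coefficients is [(3k² + 4k + 6)/(3(k+1)² + 4(k+1) + 6)] · 3·7/5 → 21/5.
Successive powers of (t − 2) differ by 2, so the series converges when |t − 2|² · 21/5 < 1, i.e. |t − 2| < √(5/21). So R = √105/21.

R = √105/21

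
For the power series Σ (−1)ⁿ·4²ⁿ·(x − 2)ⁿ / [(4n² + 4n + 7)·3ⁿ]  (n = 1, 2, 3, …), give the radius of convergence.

Apply the ratio test: |a_{n+1}| / |a_n| = [(4n² + 4n + 7)/(4(n+1)² + 4(n+1) + 7)] · 16/3, which tends to 16/3 as n → ∞.
Hence the series converges for |x − 2| < 1/(16/3) = 3/16, so the radius of convergence is 3/16.

R = 3/16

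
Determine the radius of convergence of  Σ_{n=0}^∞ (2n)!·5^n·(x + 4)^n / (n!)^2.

R = 1/20

The ratio of consecutive coefficients is (2n+1)·(2n+2)/(n+1)² · 5 → 20.
Convergence for |x + 4| · 20 < 1, i.e. |x + 4| < 1/20. So R = 1/20.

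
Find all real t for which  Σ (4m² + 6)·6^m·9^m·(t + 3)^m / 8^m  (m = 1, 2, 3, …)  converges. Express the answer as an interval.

By the ratio test, |a_{m+1}/a_m| = [(4(m+1)² + 6)/(4m² + 6)] · 6·9/8 → 27/4.
Hence the series converges for |t + 3| < 1/(27/4) = 4/27, so the radius of convergence is 4/27.
At t = -77/27: the m-th term does not approach 0; divergence by the term test.
At t = -85/27: the terms do not tend to 0, so the series diverges.

(-85/27, -77/27)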